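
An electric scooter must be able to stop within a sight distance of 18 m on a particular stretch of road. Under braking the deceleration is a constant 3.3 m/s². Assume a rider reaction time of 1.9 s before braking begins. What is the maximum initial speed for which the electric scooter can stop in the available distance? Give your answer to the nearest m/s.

Stopping distance: v·t_r + v²/(2a) = 18 with t_r = 1.9 s and a = 3.300 m/s².
So v² + 12.540 v − 118.80 = 0.
Positive root: v = −a·t_r + √((a·t_r)² + 2a·d) = −6.270 + √(39.313 + 118.80) = 6.3043 m/s.

Maximum speed ≈ 6 m/s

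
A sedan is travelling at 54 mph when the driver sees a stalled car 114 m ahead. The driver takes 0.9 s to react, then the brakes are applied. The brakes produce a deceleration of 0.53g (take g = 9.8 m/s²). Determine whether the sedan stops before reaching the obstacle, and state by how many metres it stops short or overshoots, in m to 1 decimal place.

54 mph × 0.44704 = 24.1402 m/s.
a = 0.53 × 9.8 = 5.194 m/s².
Reaction distance = 24.1402 × 0.9 = 21.726 m.
Braking distance = v²/(2a) = 582.749 / 10.388 = 56.098 m.
Total stopping distance = 21.726 + 56.098 = 77.824 m, vs 114 m available — it stops with 114 − 77.824 = 36.176 m to spare.

Yes — it stops 36.2 m short of the obstacle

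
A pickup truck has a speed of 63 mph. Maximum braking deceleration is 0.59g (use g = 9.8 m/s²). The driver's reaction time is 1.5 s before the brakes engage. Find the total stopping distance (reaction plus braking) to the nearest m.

63 mph × 0.44704 = 28.1635 m/s.
a = 0.59 × 9.8 = 5.782 m/s².
Reaction distance = v·t_r = 28.1635 × 1.5 = 42.245 m.
Braking distance = v²/(2a) = 28.1635² / (2 × 5.782) = 793.183 / 11.564 = 68.591 m.
Total = 42.245 + 68.591 = 110.836 m.

Total stopping distance ≈ 111 m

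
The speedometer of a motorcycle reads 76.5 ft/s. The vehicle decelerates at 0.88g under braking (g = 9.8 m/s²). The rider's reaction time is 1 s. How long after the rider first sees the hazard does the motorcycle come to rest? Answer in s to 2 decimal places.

Total time ≈ 3.70 s

76.5 ft/s × 0.3048 = 23.3172 m/s.
a = 0.88 × 9.8 = 8.624 m/s².
Braking time = v/a = 23.3172 / 8.624 = 2.704 s.
Total = 1 + 2.704 = 3.704 s.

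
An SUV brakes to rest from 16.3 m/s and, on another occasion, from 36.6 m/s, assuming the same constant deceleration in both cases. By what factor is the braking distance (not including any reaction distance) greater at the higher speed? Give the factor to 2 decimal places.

Braking distance d = v²/(2a), so with a fixed, d ∝ v².
Factor = (36.6/16.3)² = 2.2454² = 5.0418.

Factor ≈ 5.04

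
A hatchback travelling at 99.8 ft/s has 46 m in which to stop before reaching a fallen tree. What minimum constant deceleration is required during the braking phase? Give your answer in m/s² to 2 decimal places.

99.8 ft/s × 0.3048 = 30.4190 m/s.
v² = 2a·d ⇒ a = v²/(2d) = 30.4190² / (2 × 46.000) = 925.316 / 92.000 = 10.0578 m/s².

Required deceleration ≈ 10.06 m/s²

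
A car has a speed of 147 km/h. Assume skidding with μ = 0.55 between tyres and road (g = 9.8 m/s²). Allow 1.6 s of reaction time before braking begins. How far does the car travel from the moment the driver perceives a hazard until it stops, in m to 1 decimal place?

Total stopping distance ≈ 220.0 m

147 km/h ÷ 3.6 = 40.8333 m/s.
a = μg = 0.55 × 9.8 = 5.390 m/s².
Reaction distance = v·t_r = 40.8333 × 1.6 = 65.333 m.
Braking distance = v²/(2a) = 40.8333² / (2 × 5.390) = 1667.358 / 10.780 = 154.671 m.
Total = 65.333 + 154.671 = 220.004 m.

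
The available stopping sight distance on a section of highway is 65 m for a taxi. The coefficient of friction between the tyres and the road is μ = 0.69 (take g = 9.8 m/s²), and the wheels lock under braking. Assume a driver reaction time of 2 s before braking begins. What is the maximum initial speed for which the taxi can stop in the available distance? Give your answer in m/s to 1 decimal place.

a = μg = 0.69 × 9.8 = 6.762 m/s².
Stopping distance: v·t_r + v²/(2a) = 65 with t_r = 2 s and a = 6.762 m/s².
So v² + 27.048 v − 879.06 = 0.
Positive root: v = −a·t_r + √((a·t_r)² + 2a·d) = −13.524 + √(182.899 + 879.06) = 19.0637 m/s.

Maximum speed ≈ 19.1 m/s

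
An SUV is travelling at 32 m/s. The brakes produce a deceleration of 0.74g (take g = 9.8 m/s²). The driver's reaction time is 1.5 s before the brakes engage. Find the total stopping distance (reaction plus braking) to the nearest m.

a = 0.74 × 9.8 = 7.252 m/s².
Reaction distance = v·t_r = 32.0000 × 1.5 = 48.000 m.
Braking distance = v²/(2a) = 32.0000² / (2 × 7.252) = 1024.000 / 14.504 = 70.601 m.
Total = 48.000 + 70.601 = 118.601 m.

Total stopping distance ≈ 119 m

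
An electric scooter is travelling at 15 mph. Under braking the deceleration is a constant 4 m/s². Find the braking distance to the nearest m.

Braking distance ≈ 6 m

15 mph × 0.44704 = 6.7056 m/s.
Braking distance = v²/(2a) = 6.7056² / (2 × 4.000) = 44.965 / 8.000 = 5.621 m.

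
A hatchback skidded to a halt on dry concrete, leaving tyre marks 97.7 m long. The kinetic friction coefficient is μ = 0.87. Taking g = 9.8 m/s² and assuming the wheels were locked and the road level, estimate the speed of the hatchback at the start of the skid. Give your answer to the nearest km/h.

Deceleration a = μg = 0.87 × 9.8 = 8.526 m/s².
v = √(2a·d) = √(2 × 8.526 × 97.7) = √1665.980 = 40.8164 m/s.
= 40.8164 × 3.6 = 146.939 km/h.

Initial speed ≈ 147 km/h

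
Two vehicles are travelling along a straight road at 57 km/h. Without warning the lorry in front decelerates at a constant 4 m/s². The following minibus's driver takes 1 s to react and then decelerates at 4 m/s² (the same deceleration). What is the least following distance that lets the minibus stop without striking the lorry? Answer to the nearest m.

57 km/h ÷ 3.6 = 15.8333 m/s.
Leader travels v²/(2a_L) = 250.693 / 8.000 = 31.337 m before stopping.
Follower covers v·t_r = 15.8333 × 1 = 15.833 m while reacting, then v²/(2a_F) = 250.693 / 8.000 = 31.337 m while braking, for a total of 15.833 + 31.337 = 47.170 m.
Since a_F ≤ a_L and the follower starts braking later, the follower is never slower than the leader, so the closest approach is when both have stopped.
Minimum gap = 47.170 − 31.337 = 15.833 m.

Minimum gap ≈ 16 m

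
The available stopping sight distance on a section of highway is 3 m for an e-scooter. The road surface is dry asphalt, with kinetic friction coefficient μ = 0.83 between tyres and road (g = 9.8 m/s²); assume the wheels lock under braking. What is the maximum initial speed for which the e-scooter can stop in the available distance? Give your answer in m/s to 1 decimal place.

a = μg = 0.83 × 9.8 = 8.134 m/s².
v²/(2a) = d ⇒ v = √(2 × 8.134 × 3) = √48.80 = 6.9857 m/s.

Maximum speed ≈ 7.0 m/s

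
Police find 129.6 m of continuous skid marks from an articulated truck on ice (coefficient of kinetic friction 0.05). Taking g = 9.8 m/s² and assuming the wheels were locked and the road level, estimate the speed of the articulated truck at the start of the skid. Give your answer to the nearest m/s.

Deceleration a = μg = 0.05 × 9.8 = 0.490 m/s².
v = √(2a·d) = √(2 × 0.490 × 129.6) = √127.008 = 11.2698 m/s.

Initial speed ≈ 11 m/s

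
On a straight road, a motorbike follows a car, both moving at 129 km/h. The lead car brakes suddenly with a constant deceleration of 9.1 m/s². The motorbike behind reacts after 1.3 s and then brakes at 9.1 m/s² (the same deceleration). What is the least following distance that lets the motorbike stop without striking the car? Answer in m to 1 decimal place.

Minimum gap ≈ 46.6 m

129 km/h ÷ 3.6 = 35.8333 m/s.
Leader travels v²/(2a_L) = 1284.025 / 18.200 = 70.551 m before stopping.
Follower covers v·t_r = 35.8333 × 1.3 = 46.583 m while reacting, then v²/(2a_F) = 1284.025 / 18.200 = 70.551 m while braking, for a total of 46.583 + 70.551 = 117.134 m.
Since a_F ≤ a_L and the follower starts braking later, the follower is never slower than the leader, so the closest approach is when both have stopped.
Minimum gap = 117.134 − 70.551 = 46.583 m.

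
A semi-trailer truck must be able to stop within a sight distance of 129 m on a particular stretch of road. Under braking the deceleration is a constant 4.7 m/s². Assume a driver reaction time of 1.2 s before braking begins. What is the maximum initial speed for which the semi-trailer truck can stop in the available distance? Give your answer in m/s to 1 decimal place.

Stopping distance: v·t_r + v²/(2a) = 129 with t_r = 1.2 s and a = 4.700 m/s².
So v² + 11.280 v − 1212.60 = 0.
Positive root: v = −a·t_r + √((a·t_r)² + 2a·d) = −5.640 + √(31.810 + 1212.60) = 29.6362 m/s.

Maximum speed ≈ 29.6 m/s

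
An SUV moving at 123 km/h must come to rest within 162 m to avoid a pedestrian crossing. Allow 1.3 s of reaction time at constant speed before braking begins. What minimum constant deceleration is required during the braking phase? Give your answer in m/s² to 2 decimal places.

123 km/h ÷ 3.6 = 34.1667 m/s.
Distance covered during reaction = 34.1667 × 1.3 = 44.417 m.
Distance available for braking: 162 − 44.417 = 117.583 m.
v² = 2a·d ⇒ a = v²/(2d) = 34.1667² / (2 × 117.583) = 1167.363 / 235.166 = 4.9640 m/s².

Required deceleration ≈ 4.96 m/s²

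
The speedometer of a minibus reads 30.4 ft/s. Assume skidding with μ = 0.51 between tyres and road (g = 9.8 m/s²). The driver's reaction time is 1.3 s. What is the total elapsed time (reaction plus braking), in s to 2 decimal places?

Total time ≈ 3.15 s

30.4 ft/s × 0.3048 = 9.2659 m/s.
a = μg = 0.51 × 9.8 = 4.998 m/s².
Braking time = v/a = 9.2659 / 4.998 = 1.854 s.
Total = 1.3 + 1.854 = 3.154 s.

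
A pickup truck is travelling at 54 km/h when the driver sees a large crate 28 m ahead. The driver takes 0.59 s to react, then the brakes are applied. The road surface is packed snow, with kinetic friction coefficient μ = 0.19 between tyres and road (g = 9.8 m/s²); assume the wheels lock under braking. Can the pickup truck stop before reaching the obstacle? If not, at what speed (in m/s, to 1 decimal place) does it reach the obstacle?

No — it strikes the obstacle at 12.4 m/s

54 km/h ÷ 3.6 = 15.0000 m/s.
a = μg = 0.19 × 9.8 = 1.862 m/s².
Reaction distance = 15.0000 × 0.59 = 8.850 m.
Braking distance needed to stop: v²/(2a) = 225.000 / 3.724 = 60.419 m, so total needed = 8.850 + 60.419 = 69.269 m > 28 m — it cannot stop.
Distance remaining when braking begins: 28 − 8.850 = 19.150 m.
v² = v₀² − 2a·d = 225.000 − 2 × 1.862 × 19.150 = 153.685 m²/s².
v = √153.685 = 12.397 m/s.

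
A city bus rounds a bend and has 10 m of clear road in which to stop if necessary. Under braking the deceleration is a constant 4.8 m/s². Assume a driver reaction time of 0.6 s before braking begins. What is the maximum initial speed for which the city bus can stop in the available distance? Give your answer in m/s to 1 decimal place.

Maximum speed ≈ 7.3 m/s

Stopping distance: v·t_r + v²/(2a) = 10 with t_r = 0.6 s and a = 4.800 m/s².
So v² + 5.760 v − 96.00 = 0.
Positive root: v = −a·t_r + √((a·t_r)² + 2a·d) = −2.880 + √(8.294 + 96.00) = 7.3324 m/s.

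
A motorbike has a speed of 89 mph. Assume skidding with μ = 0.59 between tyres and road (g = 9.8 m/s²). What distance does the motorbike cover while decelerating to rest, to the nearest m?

89 mph × 0.44704 = 39.7866 m/s.
a = μg = 0.59 × 9.8 = 5.782 m/s².
Braking distance = v²/(2a) = 39.7866² / (2 × 5.782) = 1582.974 / 11.564 = 136.888 m.

Braking distance ≈ 137 m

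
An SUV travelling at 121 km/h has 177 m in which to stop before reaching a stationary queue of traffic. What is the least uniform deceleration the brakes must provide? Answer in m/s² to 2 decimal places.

Required deceleration ≈ 3.19 m/s²

121 km/h ÷ 3.6 = 33.6111 m/s.
v² = 2a·d ⇒ a = v²/(2d) = 33.6111² / (2 × 177.000) = 1129.706 / 354.000 = 3.1913 m/s².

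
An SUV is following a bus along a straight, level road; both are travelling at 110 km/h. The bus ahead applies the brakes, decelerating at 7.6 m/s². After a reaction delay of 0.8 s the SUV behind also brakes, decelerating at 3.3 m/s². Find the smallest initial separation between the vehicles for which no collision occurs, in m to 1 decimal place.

Minimum gap ≈ 104.5 m

110 km/h ÷ 3.6 = 30.5556 m/s.
Leader travels v²/(2a_L) = 933.645 / 15.200 = 61.424 m before stopping.
Follower covers v·t_r = 30.5556 × 0.8 = 24.444 m while reacting, then v²/(2a_F) = 933.645 / 6.600 = 141.461 m while braking, for a total of 24.444 + 141.461 = 165.905 m.
Since a_F ≤ a_L and the follower starts braking later, the follower is never slower than the leader, so the closest approach is when both have stopped.
Minimum gap = 165.905 − 61.424 = 104.481 m.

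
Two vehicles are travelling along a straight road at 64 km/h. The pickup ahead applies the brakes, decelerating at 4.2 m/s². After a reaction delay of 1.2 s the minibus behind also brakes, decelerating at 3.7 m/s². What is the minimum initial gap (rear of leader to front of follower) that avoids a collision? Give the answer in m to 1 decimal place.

64 km/h ÷ 3.6 = 17.7778 m/s.
Leader travels v²/(2a_L) = 316.050 / 8.400 = 37.625 m before stopping.
Follower covers v·t_r = 17.7778 × 1.2 = 21.333 m while reacting, then v²/(2a_F) = 316.050 / 7.400 = 42.709 m while braking, for a total of 21.333 + 42.709 = 64.042 m.
Since a_F ≤ a_L and the follower starts braking later, the follower is never slower than the leader, so the closest approach is when both have stopped.
Minimum gap = 64.042 − 37.625 = 26.417 m.

Minimum gap ≈ 26.4 m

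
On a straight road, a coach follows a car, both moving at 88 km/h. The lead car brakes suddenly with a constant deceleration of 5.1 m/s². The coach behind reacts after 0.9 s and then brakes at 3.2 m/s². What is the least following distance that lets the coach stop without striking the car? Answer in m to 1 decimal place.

88 km/h ÷ 3.6 = 24.4444 m/s.
Leader travels v²/(2a_L) = 597.529 / 10.200 = 58.581 m before stopping.
Follower covers v·t_r = 24.4444 × 0.9 = 22.000 m while reacting, then v²/(2a_F) = 597.529 / 6.400 = 93.364 m while braking, for a total of 22.000 + 93.364 = 115.364 m.
Since a_F ≤ a_L and the follower starts braking later, the follower is never slower than the leader, so the closest approach is when both have stopped.
Minimum gap = 115.364 − 58.581 = 56.783 m.

Minimum gap ≈ 56.8 m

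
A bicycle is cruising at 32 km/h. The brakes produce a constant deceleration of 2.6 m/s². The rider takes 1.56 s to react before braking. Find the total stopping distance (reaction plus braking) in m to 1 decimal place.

Total stopping distance ≈ 29.1 m

32 km/h ÷ 3.6 = 8.8889 m/s.
Reaction distance = v·t_r = 8.8889 × 1.56 = 13.867 m.
Braking distance = v²/(2a) = 8.8889² / (2 × 2.600) = 79.013 / 5.200 = 15.195 m.
Total = 13.867 + 15.195 = 29.062 m.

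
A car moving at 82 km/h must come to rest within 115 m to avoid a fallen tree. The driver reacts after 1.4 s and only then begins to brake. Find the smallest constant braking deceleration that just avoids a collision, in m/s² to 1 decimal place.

Required deceleration ≈ 3.1 m/s²

82 km/h ÷ 3.6 = 22.7778 m/s.
Distance covered during reaction = 22.7778 × 1.4 = 31.889 m.
Distance available for braking: 115 − 31.889 = 83.111 m.
v² = 2a·d ⇒ a = v²/(2d) = 22.7778² / (2 × 83.111) = 518.828 / 166.222 = 3.1213 m/s².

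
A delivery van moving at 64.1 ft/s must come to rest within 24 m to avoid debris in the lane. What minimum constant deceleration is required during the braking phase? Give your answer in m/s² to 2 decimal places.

Required deceleration ≈ 7.95 m/s²

64.1 ft/s × 0.3048 = 19.5377 m/s.
v² = 2a·d ⇒ a = v²/(2d) = 19.5377² / (2 × 24.000) = 381.722 / 48.000 = 7.9525 m/s².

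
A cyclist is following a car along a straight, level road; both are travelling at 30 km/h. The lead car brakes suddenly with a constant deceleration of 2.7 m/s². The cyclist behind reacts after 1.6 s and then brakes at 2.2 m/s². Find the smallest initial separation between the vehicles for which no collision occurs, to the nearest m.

30 km/h ÷ 3.6 = 8.3333 m/s.
Leader travels v²/(2a_L) = 69.444 / 5.400 = 12.860 m before stopping.
Follower covers v·t_r = 8.3333 × 1.6 = 13.333 m while reacting, then v²/(2a_F) = 69.444 / 4.400 = 15.783 m while braking, for a total of 13.333 + 15.783 = 29.116 m.
Since a_F ≤ a_L and the follower starts braking later, the follower is never slower than the leader, so the closest approach is when both have stopped.
Minimum gap = 29.116 − 12.860 = 16.256 m.

Minimum gap ≈ 16 m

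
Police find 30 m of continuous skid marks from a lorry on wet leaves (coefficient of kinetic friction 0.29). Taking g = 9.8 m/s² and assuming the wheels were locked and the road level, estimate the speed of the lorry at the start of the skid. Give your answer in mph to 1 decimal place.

Initial speed ≈ 29.2 mph

Deceleration a = μg = 0.29 × 9.8 = 2.842 m/s².
v = √(2a·d) = √(2 × 2.842 × 30) = √170.520 = 13.0583 m/s.
= 13.0583 ÷ 0.44704 = 29.211 mph.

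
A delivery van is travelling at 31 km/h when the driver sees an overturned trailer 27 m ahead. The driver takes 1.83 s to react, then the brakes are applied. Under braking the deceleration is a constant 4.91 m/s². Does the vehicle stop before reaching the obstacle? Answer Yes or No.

Yes

31 km/h ÷ 3.6 = 8.6111 m/s.
Reaction distance = 8.6111 × 1.83 = 15.758 m.
Braking distance = v²/(2a) = 74.151 / 9.820 = 7.551 m.
Total stopping distance = 15.758 + 7.551 = 23.309 m, vs 27 m available — it stops with 27 − 23.309 = 3.691 m to spare.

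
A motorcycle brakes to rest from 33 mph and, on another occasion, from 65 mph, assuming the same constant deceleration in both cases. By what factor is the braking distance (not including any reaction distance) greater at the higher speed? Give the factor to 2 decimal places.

Factor ≈ 3.88

Braking distance d = v²/(2a), so with a fixed, d ∝ v².
Factor = (65/33)² = 1.9697² = 3.8797.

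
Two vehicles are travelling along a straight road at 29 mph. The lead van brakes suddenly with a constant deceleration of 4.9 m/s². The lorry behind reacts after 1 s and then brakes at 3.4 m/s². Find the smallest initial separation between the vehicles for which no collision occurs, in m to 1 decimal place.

29 mph × 0.44704 = 12.9642 m/s.
Leader travels v²/(2a_L) = 168.070 / 9.800 = 17.150 m before stopping.
Follower covers v·t_r = 12.9642 × 1 = 12.964 m while reacting, then v²/(2a_F) = 168.070 / 6.800 = 24.716 m while braking, for a total of 12.964 + 24.716 = 37.680 m.
Since a_F ≤ a_L and the follower starts braking later, the follower is never slower than the leader, so the closest approach is when both have stopped.
Minimum gap = 37.680 − 17.150 = 20.530 m.

Minimum gap ≈ 20.5 m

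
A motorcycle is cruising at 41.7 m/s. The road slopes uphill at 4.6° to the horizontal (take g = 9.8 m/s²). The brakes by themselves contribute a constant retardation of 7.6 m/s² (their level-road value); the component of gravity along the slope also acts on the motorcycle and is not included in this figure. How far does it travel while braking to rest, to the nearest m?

Braking distance ≈ 104 m

Gravity along the uphill slope adds to the braking deceleration: a_eff = 7.600 + 9.8·sin 4.6° = 7.600 + 0.786 = 8.386 m/s².
Braking distance = v²/(2a) = 41.7000² / (2 × 8.386) = 1738.890 / 16.772 = 103.678 m.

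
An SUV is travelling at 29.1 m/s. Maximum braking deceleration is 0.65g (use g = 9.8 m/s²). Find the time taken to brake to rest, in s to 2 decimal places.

Braking time ≈ 4.57 s

a = 0.65 × 9.8 = 6.370 m/s².
Braking time = v/a = 29.1000 / 6.370 = 4.568 s.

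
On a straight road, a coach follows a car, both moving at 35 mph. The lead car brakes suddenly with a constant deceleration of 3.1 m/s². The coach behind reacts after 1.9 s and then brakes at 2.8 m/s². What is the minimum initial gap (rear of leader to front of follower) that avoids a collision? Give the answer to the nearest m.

35 mph × 0.44704 = 15.6464 m/s.
Leader travels v²/(2a_L) = 244.810 / 6.200 = 39.485 m before stopping.
Follower covers v·t_r = 15.6464 × 1.9 = 29.728 m while reacting, then v²/(2a_F) = 244.810 / 5.600 = 43.716 m while braking, for a total of 29.728 + 43.716 = 73.444 m.
Since a_F ≤ a_L and the follower starts braking later, the follower is never slower than the leader, so the closest approach is when both have stopped.
Minimum gap = 73.444 − 39.485 = 33.959 m.

Minimum gap ≈ 34 m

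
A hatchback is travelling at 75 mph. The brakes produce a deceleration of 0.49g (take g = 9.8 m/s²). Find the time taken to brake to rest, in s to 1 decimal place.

Braking time ≈ 7.0 s

75 mph × 0.44704 = 33.5280 m/s.
a = 0.49 × 9.8 = 4.802 m/s².
Braking time = v/a = 33.5280 / 4.802 = 6.982 s.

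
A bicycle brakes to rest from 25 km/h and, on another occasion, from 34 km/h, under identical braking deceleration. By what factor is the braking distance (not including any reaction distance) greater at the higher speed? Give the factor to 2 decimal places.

Factor ≈ 1.85

Braking distance d = v²/(2a), so with a fixed, d ∝ v².
Factor = (34/25)² = 1.3600² = 1.8496.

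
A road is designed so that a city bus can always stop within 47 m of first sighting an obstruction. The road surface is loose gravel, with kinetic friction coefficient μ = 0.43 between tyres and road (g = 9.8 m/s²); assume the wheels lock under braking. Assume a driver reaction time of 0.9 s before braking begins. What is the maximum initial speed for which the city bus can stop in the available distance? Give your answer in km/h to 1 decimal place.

a = μg = 0.43 × 9.8 = 4.214 m/s².
Stopping distance: v·t_r + v²/(2a) = 47 with t_r = 0.9 s and a = 4.214 m/s².
So v² + 7.585 v − 396.12 = 0.
Positive root: v = −a·t_r + √((a·t_r)² + 2a·d) = −3.793 + √(14.387 + 396.12) = 16.4680 m/s.
16.4680 m/s × 3.6 = 59.285 km/h.

Maximum speed ≈ 59.3 km/h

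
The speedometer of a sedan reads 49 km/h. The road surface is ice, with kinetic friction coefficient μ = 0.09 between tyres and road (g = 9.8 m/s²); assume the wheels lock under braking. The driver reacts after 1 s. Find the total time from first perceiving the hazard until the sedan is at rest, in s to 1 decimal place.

Total time ≈ 16.4 s

49 km/h ÷ 3.6 = 13.6111 m/s.
a = μg = 0.09 × 9.8 = 0.882 m/s².
Braking time = v/a = 13.6111 / 0.882 = 15.432 s.
Total = 1 + 15.432 = 16.432 s.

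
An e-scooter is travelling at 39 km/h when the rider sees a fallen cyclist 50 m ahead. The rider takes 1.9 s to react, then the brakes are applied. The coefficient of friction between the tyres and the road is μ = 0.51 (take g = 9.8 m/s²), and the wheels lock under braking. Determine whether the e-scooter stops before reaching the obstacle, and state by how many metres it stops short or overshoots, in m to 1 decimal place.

Yes — it stops 17.7 m short of the obstacle

39 km/h ÷ 3.6 = 10.8333 m/s.
a = μg = 0.51 × 9.8 = 4.998 m/s².
Reaction distance = 10.8333 × 1.9 = 20.583 m.
Braking distance = v²/(2a) = 117.360 / 9.996 = 11.741 m.
Total stopping distance = 20.583 + 11.741 = 32.324 m, vs 50 m available — it stops with 50 − 32.324 = 17.676 m to spare.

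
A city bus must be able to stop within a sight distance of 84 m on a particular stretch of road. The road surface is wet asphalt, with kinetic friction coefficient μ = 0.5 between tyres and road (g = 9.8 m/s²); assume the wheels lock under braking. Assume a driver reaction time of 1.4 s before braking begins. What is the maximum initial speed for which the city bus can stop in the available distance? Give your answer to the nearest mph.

Maximum speed ≈ 51 mph

a = μg = 0.5 × 9.8 = 4.900 m/s².
Stopping distance: v·t_r + v²/(2a) = 84 with t_r = 1.4 s and a = 4.900 m/s².
So v² + 13.720 v − 823.20 = 0.
Positive root: v = −a·t_r + √((a·t_r)² + 2a·d) = −6.860 + √(47.060 + 823.20) = 22.6402 m/s.
22.6402 m/s ÷ 0.44704 = 50.645 mph.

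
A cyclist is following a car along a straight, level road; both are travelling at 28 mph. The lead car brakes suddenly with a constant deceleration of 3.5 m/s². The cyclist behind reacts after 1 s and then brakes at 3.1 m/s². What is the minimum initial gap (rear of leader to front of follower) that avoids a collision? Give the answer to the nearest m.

Minimum gap ≈ 15 m

28 mph × 0.44704 = 12.5171 m/s.
Leader travels v²/(2a_L) = 156.678 / 7.000 = 22.383 m before stopping.
Follower covers v·t_r = 12.5171 × 1 = 12.517 m while reacting, then v²/(2a_F) = 156.678 / 6.200 = 25.271 m while braking, for a total of 12.517 + 25.271 = 37.788 m.
Since a_F ≤ a_L and the follower starts braking later, the follower is never slower than the leader, so the closest approach is when both have stopped.
Minimum gap = 37.788 − 22.383 = 15.405 m.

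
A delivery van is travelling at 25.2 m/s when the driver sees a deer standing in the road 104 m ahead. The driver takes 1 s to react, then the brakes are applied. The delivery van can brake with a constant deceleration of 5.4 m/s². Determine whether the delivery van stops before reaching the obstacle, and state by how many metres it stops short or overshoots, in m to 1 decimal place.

Yes — it stops 20.0 m short of the obstacle

Reaction distance = 25.2000 × 1 = 25.200 m.
Braking distance = v²/(2a) = 635.040 / 10.800 = 58.800 m.
Total stopping distance = 25.200 + 58.800 = 84.000 m, vs 104 m available — it stops with 104 − 84.000 = 20.000 m to spare.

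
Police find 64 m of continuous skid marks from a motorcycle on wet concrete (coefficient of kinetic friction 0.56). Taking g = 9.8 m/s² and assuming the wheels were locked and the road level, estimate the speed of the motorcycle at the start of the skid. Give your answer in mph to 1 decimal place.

Initial speed ≈ 59.3 mph

Deceleration a = μg = 0.56 × 9.8 = 5.488 m/s².
v = √(2a·d) = √(2 × 5.488 × 64) = √702.464 = 26.5040 m/s.
= 26.5040 ÷ 0.44704 = 59.288 mph.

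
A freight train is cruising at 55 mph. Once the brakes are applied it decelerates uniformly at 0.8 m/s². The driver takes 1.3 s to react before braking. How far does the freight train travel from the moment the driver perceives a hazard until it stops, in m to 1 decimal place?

Total stopping distance ≈ 409.8 m

55 mph × 0.44704 = 24.5872 m/s.
Reaction distance = v·t_r = 24.5872 × 1.3 = 31.963 m.
Braking distance = v²/(2a) = 24.5872² / (2 × 0.800) = 604.530 / 1.600 = 377.831 m.
Total = 31.963 + 377.831 = 409.794 m.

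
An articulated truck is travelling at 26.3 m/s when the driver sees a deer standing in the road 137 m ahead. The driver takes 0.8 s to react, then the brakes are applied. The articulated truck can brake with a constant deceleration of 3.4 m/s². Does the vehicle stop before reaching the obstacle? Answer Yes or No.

Yes

Reaction distance = 26.3000 × 0.8 = 21.040 m.
Braking distance = v²/(2a) = 691.690 / 6.800 = 101.719 m.
Total stopping distance = 21.040 + 101.719 = 122.759 m, vs 137 m available — it stops with 137 − 122.759 = 14.241 m to spare.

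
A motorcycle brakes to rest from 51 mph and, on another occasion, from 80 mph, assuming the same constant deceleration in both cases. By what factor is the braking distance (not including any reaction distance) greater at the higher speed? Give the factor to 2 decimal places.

Braking distance d = v²/(2a), so with a fixed, d ∝ v².
Factor = (80/51)² = 1.5686² = 2.4605.

Factor ≈ 2.46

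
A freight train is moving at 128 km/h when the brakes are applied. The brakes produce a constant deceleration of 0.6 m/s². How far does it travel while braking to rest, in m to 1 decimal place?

Braking distance ≈ 1053.5 m

128 km/h ÷ 3.6 = 35.5556 m/s.
Braking distance = v²/(2a) = 35.5556² / (2 × 0.600) = 1264.201 / 1.200 = 1053.501 m.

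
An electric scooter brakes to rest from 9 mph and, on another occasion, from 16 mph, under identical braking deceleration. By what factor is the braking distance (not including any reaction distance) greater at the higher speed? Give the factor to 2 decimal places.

Factor ≈ 3.16

Braking distance d = v²/(2a), so with a fixed, d ∝ v².
Factor = (16/9)² = 1.7778² = 3.1606.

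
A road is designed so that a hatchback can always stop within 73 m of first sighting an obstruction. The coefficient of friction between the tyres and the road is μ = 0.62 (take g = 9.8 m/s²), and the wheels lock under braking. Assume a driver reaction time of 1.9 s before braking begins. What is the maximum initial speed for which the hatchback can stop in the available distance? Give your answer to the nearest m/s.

Maximum speed ≈ 20 m/s

a = μg = 0.62 × 9.8 = 6.076 m/s².
Stopping distance: v·t_r + v²/(2a) = 73 with t_r = 1.9 s and a = 6.076 m/s².
So v² + 23.089 v − 887.10 = 0.
Positive root: v = −a·t_r + √((a·t_r)² + 2a·d) = −11.544 + √(133.264 + 887.10) = 20.3991 m/s.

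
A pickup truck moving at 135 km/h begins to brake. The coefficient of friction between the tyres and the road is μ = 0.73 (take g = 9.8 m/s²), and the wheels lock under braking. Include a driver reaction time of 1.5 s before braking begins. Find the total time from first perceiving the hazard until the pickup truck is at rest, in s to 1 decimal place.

135 km/h ÷ 3.6 = 37.5000 m/s.
a = μg = 0.73 × 9.8 = 7.154 m/s².
Braking time = v/a = 37.5000 / 7.154 = 5.242 s.
Total = 1.5 + 5.242 = 6.742 s.

Total time ≈ 6.7 s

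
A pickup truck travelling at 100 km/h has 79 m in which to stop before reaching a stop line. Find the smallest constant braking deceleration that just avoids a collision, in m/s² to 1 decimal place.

100 km/h ÷ 3.6 = 27.7778 m/s.
v² = 2a·d ⇒ a = v²/(2d) = 27.7778² / (2 × 79.000) = 771.606 / 158.000 = 4.8836 m/s².

Required deceleration ≈ 4.9 m/s²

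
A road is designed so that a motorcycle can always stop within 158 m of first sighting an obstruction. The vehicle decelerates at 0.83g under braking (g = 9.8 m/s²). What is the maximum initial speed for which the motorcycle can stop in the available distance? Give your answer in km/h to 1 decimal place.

a = 0.83 × 9.8 = 8.134 m/s².
v²/(2a) = d ⇒ v = √(2 × 8.134 × 158) = √2570.34 = 50.6985 m/s.
50.6985 m/s × 3.6 = 182.515 km/h.

Maximum speed ≈ 182.5 km/h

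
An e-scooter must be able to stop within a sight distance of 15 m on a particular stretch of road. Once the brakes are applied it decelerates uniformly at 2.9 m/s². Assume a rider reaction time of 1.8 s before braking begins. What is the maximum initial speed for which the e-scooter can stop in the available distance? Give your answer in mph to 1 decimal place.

Stopping distance: v·t_r + v²/(2a) = 15 with t_r = 1.8 s and a = 2.900 m/s².
So v² + 10.440 v − 87.00 = 0.
Positive root: v = −a·t_r + √((a·t_r)² + 2a·d) = −5.220 + √(27.248 + 87.00) = 5.4687 m/s.
5.4687 m/s ÷ 0.44704 = 12.233 mph.

Maximum speed ≈ 12.2 mph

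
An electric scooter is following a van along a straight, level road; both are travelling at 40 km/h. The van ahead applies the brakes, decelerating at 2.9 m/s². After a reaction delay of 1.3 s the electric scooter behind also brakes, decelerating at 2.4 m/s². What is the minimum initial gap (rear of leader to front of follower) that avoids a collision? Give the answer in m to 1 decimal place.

Minimum gap ≈ 18.9 m

40 km/h ÷ 3.6 = 11.1111 m/s.
Leader travels v²/(2a_L) = 123.457 / 5.800 = 21.286 m before stopping.
Follower covers v·t_r = 11.1111 × 1.3 = 14.444 m while reacting, then v²/(2a_F) = 123.457 / 4.800 = 25.720 m while braking, for a total of 14.444 + 25.720 = 40.164 m.
Since a_F ≤ a_L and the follower starts braking later, the follower is never slower than the leader, so the closest approach is when both have stopped.
Minimum gap = 40.164 − 21.286 = 18.878 m.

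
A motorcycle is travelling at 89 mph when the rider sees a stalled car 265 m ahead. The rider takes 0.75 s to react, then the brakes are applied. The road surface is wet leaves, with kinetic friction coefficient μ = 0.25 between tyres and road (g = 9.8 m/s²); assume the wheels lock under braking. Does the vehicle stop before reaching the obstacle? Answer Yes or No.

89 mph × 0.44704 = 39.7866 m/s.
a = μg = 0.25 × 9.8 = 2.450 m/s².
Reaction distance = 39.7866 × 0.75 = 29.840 m.
Braking distance = v²/(2a) = 1582.974 / 4.900 = 323.056 m.
Total stopping distance = 29.840 + 323.056 = 352.896 m, vs 265 m available — it cannot stop in time and overshoots by 352.896 − 265 = 87.896 m.

No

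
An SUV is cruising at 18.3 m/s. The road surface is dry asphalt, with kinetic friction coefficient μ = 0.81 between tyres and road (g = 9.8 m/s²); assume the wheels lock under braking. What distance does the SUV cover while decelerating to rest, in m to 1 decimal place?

Braking distance ≈ 21.1 m

a = μg = 0.81 × 9.8 = 7.938 m/s².
Braking distance = v²/(2a) = 18.3000² / (2 × 7.938) = 334.890 / 15.876 = 21.094 m.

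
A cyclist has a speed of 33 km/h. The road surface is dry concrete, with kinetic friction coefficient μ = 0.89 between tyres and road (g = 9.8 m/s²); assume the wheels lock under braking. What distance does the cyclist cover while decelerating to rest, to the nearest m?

Braking distance ≈ 5 m

33 km/h ÷ 3.6 = 9.1667 m/s.
a = μg = 0.89 × 9.8 = 8.722 m/s².
Braking distance = v²/(2a) = 9.1667² / (2 × 8.722) = 84.028 / 17.444 = 4.817 m.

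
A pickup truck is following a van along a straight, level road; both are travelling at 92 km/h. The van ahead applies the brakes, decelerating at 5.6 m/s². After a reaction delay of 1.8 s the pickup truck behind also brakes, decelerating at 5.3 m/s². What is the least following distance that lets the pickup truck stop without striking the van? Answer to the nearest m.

Minimum gap ≈ 49 m

92 km/h ÷ 3.6 = 25.5556 m/s.
Leader travels v²/(2a_L) = 653.089 / 11.200 = 58.312 m before stopping.
Follower covers v·t_r = 25.5556 × 1.8 = 46.000 m while reacting, then v²/(2a_F) = 653.089 / 10.600 = 61.612 m while braking, for a total of 46.000 + 61.612 = 107.612 m.
Since a_F ≤ a_L and the follower starts braking later, the follower is never slower than the leader, so the closest approach is when both have stopped.
Minimum gap = 107.612 − 58.312 = 49.300 m.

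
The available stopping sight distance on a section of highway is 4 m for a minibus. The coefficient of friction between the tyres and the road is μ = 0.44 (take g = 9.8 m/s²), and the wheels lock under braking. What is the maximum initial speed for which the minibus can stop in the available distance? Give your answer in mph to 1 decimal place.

Maximum speed ≈ 13.1 mph

a = μg = 0.44 × 9.8 = 4.312 m/s².
v²/(2a) = d ⇒ v = √(2 × 4.312 × 4) = √34.50 = 5.8737 m/s.
5.8737 m/s ÷ 0.44704 = 13.139 mph.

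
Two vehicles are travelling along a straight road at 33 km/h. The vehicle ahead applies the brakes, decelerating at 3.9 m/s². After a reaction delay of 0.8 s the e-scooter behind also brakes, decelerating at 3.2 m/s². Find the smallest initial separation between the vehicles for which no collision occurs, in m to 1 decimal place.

Minimum gap ≈ 9.7 m

33 km/h ÷ 3.6 = 9.1667 m/s.
Leader travels v²/(2a_L) = 84.028 / 7.800 = 10.773 m before stopping.
Follower covers v·t_r = 9.1667 × 0.8 = 7.333 m while reacting, then v²/(2a_F) = 84.028 / 6.400 = 13.129 m while braking, for a total of 7.333 + 13.129 = 20.462 m.
Since a_F ≤ a_L and the follower starts braking later, the follower is never slower than the leader, so the closest approach is when both have stopped.
Minimum gap = 20.462 − 10.773 = 9.689 m.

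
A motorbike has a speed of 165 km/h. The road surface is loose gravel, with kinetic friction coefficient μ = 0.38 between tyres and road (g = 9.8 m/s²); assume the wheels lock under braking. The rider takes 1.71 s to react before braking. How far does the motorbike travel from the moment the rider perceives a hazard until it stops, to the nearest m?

165 km/h ÷ 3.6 = 45.8333 m/s.
a = μg = 0.38 × 9.8 = 3.724 m/s².
Reaction distance = v·t_r = 45.8333 × 1.71 = 78.375 m.
Braking distance = v²/(2a) = 45.8333² / (2 × 3.724) = 2100.691 / 7.448 = 282.048 m.
Total = 78.375 + 282.048 = 360.423 m.

Total stopping distance ≈ 360 m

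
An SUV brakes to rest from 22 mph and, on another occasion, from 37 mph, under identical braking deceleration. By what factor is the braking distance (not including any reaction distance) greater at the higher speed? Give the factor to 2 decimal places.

Factor ≈ 2.83

Braking distance d = v²/(2a), so with a fixed, d ∝ v².
Factor = (37/22)² = 1.6818² = 2.8285.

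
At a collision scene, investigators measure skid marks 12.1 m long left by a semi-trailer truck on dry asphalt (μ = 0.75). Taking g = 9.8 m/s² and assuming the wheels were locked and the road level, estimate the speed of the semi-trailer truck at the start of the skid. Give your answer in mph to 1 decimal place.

Deceleration a = μg = 0.75 × 9.8 = 7.350 m/s².
v = √(2a·d) = √(2 × 7.350 × 12.1) = √177.870 = 13.3368 m/s.
= 13.3368 ÷ 0.44704 = 29.834 mph.

Initial speed ≈ 29.8 mph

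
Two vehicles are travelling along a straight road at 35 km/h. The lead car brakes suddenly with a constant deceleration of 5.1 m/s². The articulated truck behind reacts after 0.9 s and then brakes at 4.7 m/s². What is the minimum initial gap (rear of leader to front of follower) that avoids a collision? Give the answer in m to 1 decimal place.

35 km/h ÷ 3.6 = 9.7222 m/s.
Leader travels v²/(2a_L) = 94.521 / 10.200 = 9.267 m before stopping.
Follower covers v·t_r = 9.7222 × 0.9 = 8.750 m while reacting, then v²/(2a_F) = 94.521 / 9.400 = 10.055 m while braking, for a total of 8.750 + 10.055 = 18.805 m.
Since a_F ≤ a_L and the follower starts braking later, the follower is never slower than the leader, so the closest approach is when both have stopped.
Minimum gap = 18.805 − 9.267 = 9.538 m.

Minimum gap ≈ 9.5 m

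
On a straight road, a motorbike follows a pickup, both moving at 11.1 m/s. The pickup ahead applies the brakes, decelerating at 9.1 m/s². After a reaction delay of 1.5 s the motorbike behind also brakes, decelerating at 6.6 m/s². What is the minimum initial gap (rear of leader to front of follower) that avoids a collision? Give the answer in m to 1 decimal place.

Leader travels v²/(2a_L) = 123.210 / 18.200 = 6.770 m before stopping.
Follower covers v·t_r = 11.1000 × 1.5 = 16.650 m while reacting, then v²/(2a_F) = 123.210 / 13.200 = 9.334 m while braking, for a total of 16.650 + 9.334 = 25.984 m.
Since a_F ≤ a_L and the follower starts braking later, the follower is never slower than the leader, so the closest approach is when both have stopped.
Minimum gap = 25.984 − 6.770 = 19.214 m.

Minimum gap ≈ 19.2 m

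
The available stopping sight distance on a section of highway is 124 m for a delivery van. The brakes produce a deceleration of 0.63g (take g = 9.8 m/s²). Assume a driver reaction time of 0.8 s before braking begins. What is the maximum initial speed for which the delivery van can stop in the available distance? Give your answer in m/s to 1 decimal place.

Maximum speed ≈ 34.5 m/s

a = 0.63 × 9.8 = 6.174 m/s².
Stopping distance: v·t_r + v²/(2a) = 124 with t_r = 0.8 s and a = 6.174 m/s².
So v² + 9.878 v − 1531.15 = 0.
Positive root: v = −a·t_r + √((a·t_r)² + 2a·d) = −4.939 + √(24.394 + 1531.15) = 34.5014 m/s.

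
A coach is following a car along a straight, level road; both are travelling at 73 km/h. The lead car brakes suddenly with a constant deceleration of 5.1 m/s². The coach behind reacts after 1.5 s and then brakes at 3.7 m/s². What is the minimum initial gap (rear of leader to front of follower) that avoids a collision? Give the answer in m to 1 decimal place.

Minimum gap ≈ 45.7 m

73 km/h ÷ 3.6 = 20.2778 m/s.
Leader travels v²/(2a_L) = 411.189 / 10.200 = 40.313 m before stopping.
Follower covers v·t_r = 20.2778 × 1.5 = 30.417 m while reacting, then v²/(2a_F) = 411.189 / 7.400 = 55.566 m while braking, for a total of 30.417 + 55.566 = 85.983 m.
Since a_F ≤ a_L and the follower starts braking later, the follower is never slower than the leader, so the closest approach is when both have stopped.
Minimum gap = 85.983 − 40.313 = 45.670 m.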